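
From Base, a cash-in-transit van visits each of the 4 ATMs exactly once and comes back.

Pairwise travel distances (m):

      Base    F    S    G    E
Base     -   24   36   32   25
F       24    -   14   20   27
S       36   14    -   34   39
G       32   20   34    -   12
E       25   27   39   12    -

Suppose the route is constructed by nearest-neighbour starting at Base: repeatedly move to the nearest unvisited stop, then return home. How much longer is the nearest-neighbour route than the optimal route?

Excess over optimum: 2 m.

From Base: F=24, E=25, G=32, S=36 → choose F (24).
From F: S=14, G=20, E=27 → choose S (14).
From S: G=34, E=39 → choose G (34).
From G: E=12 → choose E (12).
NN route Base → F → S → G → E → Base costs 109.
Optimal: Base → S → F → G → E → Base costs 107 (by enumerating all 12 distinct tours).
Excess = 109 − 107 = 2.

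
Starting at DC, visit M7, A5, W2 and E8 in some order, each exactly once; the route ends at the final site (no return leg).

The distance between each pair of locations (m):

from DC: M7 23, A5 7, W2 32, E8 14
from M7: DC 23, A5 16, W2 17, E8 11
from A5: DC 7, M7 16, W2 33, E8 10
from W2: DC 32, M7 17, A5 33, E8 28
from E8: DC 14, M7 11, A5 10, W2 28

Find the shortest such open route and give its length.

45 m — the minimum one-way total.

There are 4! = 24 possible orderings.
DC → M7 → A5 → W2 → E8: 23+16+33+28 = 100
DC → M7 → A5 → E8 → W2: 23+16+10+28 = 77
DC → M7 → W2 → A5 → E8: 23+17+33+10 = 83
DC → M7 → W2 → E8 → A5: 23+17+28+10 = 78
DC → M7 → E8 → A5 → W2: 23+11+10+33 = 77
DC → M7 → E8 → W2 → A5: 23+11+28+33 = 95
DC → A5 → M7 → W2 → E8: 7+16+17+28 = 68
DC → A5 → M7 → E8 → W2: 7+16+11+28 = 62
DC → A5 → W2 → M7 → E8: 7+33+17+11 = 68
DC → A5 → W2 → E8 → M7: 7+33+28+11 = 79
DC → A5 → E8 → M7 → W2: 7+10+11+17 = 45
DC → A5 → E8 → W2 → M7: 7+10+28+17 = 62
DC → W2 → M7 → A5 → E8: 32+17+16+10 = 75
DC → W2 → M7 → E8 → A5: 32+17+11+10 = 70
… (10 more)
The minimum is 45.
One shortest path: DC → A5 → E8 → M7 → W2.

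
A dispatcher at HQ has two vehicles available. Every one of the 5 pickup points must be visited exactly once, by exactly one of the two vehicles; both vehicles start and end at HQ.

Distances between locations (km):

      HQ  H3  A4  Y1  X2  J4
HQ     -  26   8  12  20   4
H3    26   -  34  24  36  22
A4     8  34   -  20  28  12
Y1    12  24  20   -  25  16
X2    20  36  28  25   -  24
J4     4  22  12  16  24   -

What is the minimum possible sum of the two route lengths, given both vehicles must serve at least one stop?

111 km — the smallest possible combined total.

Try each way of splitting the stops between the two vehicles (each non-empty) and, for each split, find the best tour for each vehicle:
  {H3} + {A4, Y1, X2, J4}: 52 + 81 = 133
  {A4} + {H3, Y1, X2, J4}: 16 + 95 = 111
  {H3, A4} + {Y1, X2, J4}: 68 + 65 = 133
  {Y1} + {H3, A4, X2, J4}: 24 + 98 = 122
  {H3, Y1} + {A4, X2, J4}: 62 + 64 = 126
  {A4, Y1} + {H3, X2, J4}: 40 + 82 = 122
  … (15 splits in total)
Best: vehicle 1 HQ → A4 → HQ = 16; vehicle 2 HQ → X2 → Y1 → H3 → J4 → HQ = 95; combined 111.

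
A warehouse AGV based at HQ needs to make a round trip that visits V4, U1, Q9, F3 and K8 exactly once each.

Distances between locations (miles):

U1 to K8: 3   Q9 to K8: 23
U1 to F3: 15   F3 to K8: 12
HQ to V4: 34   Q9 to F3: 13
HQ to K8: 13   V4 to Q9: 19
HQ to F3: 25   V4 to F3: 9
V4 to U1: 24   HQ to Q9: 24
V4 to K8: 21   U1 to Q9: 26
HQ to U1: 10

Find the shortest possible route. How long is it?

Shortest round trip = 77 miles.

With 5 stops there are 5!/2 = 60 distinct round trips (a route and its reverse cost the same).
HQ→V4→U1→Q9→F3→K8→HQ: 34+24+26+13+12+13 = 122
HQ→V4→U1→Q9→K8→F3→HQ: 34+24+26+23+12+25 = 144
HQ→V4→U1→F3→Q9→K8→HQ: 34+24+15+13+23+13 = 122
HQ→V4→U1→F3→K8→Q9→HQ: 34+24+15+12+23+24 = 132
HQ→V4→U1→K8→Q9→F3→HQ: 34+24+3+23+13+25 = 122
HQ→V4→U1→K8→F3→Q9→HQ: 34+24+3+12+13+24 = 110
HQ→V4→Q9→U1→F3→K8→HQ: 34+19+26+15+12+13 = 119
HQ→V4→Q9→U1→K8→F3→HQ: 34+19+26+3+12+25 = 119
HQ→V4→Q9→F3→U1→K8→HQ: 34+19+13+15+3+13 = 97
HQ→V4→Q9→F3→K8→U1→HQ: 34+19+13+12+3+10 = 91
HQ→V4→Q9→K8→U1→F3→HQ: 34+19+23+3+15+25 = 119
HQ→V4→Q9→K8→F3→U1→HQ: 34+19+23+12+15+10 = 113
HQ→V4→F3→U1→Q9→K8→HQ: 34+9+15+26+23+13 = 120
HQ→V4→F3→U1→K8→Q9→HQ: 34+9+15+3+23+24 = 108
… (46 more)
HQ→U1→K8→F3→V4→Q9→HQ: 10+3+12+9+19+24 = 77  ← best
The minimum is 77.
One optimal route: HQ → U1 → K8 → F3 → V4 → Q9 → HQ (or its reverse).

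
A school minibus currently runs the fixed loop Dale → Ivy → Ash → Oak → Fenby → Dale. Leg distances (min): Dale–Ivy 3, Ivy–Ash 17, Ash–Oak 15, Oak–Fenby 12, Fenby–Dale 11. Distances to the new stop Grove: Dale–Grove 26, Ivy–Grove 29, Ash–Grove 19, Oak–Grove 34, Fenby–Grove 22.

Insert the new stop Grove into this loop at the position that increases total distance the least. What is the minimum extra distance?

+31 min — insert Grove between Ivy and Ash.

Insertion cost between consecutive stops i–j is d(i,Grove) + d(Grove,j) − d(i,j):
  between Dale and Ivy: 26 + 29 − 3 = 52
  between Ivy and Ash: 29 + 19 − 17 = 31
  between Ash and Oak: 19 + 34 − 15 = 38
  between Oak and Fenby: 34 + 22 − 12 = 44
  between Fenby and Dale: 22 + 26 − 11 = 37
Cheapest insertion is between Ivy and Ash, adding 31.
New total = 58 + 31 = 89.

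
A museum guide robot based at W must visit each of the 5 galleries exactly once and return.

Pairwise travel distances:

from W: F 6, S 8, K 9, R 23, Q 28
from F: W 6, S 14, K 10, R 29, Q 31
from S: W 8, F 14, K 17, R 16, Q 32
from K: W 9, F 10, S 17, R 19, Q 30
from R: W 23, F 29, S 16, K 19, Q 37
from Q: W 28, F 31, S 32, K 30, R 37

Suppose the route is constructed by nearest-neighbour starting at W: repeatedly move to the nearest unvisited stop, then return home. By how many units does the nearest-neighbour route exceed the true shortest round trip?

The nearest-neighbour route is 7 longer than optimal.

From W: F=6, S=8, K=9, R=23, Q=28 → choose F (6).
From F: K=10, S=14, R=29, Q=31 → choose K (10).
From K: S=17, R=19, Q=30 → choose S (17).
From S: R=16, Q=32 → choose R (16).
From R: Q=37 → choose Q (37).
NN route W → F → K → S → R → Q → W costs 114.
Optimal: W → F → K → Q → R → S → W costs 107 (by enumerating all 60 distinct tours).
Excess = 114 − 107 = 7.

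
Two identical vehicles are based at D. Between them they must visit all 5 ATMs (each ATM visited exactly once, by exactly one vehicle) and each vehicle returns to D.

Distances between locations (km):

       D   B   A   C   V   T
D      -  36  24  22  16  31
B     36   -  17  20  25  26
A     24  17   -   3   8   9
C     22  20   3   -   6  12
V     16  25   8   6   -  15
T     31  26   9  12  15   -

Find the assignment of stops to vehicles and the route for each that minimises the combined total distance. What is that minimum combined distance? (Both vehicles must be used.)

128 km — the smallest possible combined total.

Check every non-empty split of the stops between the two vehicles; for each half take its own optimal tour:
  {B} + {A, C, V, T}: 72 + 65 = 137
  {A} + {B, C, V, T}: 48 + 96 = 144
  {B, A} + {C, V, T}: 77 + 65 = 142
  {C} + {B, A, V, T}: 44 + 93 = 137
  {B, C} + {A, V, T}: 78 + 64 = 142
  {A, C} + {B, V, T}: 49 + 93 = 142
  … (15 splits in total)
  {V} + {B, A, C, T}: 32 + 96 = 128  ← best
Best: vehicle 1 D → V → D = 32; vehicle 2 D → B → A → T → C → D = 96; combined 128.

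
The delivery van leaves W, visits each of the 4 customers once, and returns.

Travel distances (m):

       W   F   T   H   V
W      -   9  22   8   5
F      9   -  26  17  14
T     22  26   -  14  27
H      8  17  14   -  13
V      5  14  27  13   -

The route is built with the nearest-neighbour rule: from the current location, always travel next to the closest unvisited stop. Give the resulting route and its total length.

67 m along W → V → H → T → F → W.

W → [V:5 / H:8 / F:9 / T:22] → V (5)
V → [H:13 / F:14 / T:27] → H (13)
H → [T:14 / F:17] → T (14)
T → [F:26] → F (26)
Return F→W: 9.
Total = 5 + 13 + 14 + 26 + 9 = 67.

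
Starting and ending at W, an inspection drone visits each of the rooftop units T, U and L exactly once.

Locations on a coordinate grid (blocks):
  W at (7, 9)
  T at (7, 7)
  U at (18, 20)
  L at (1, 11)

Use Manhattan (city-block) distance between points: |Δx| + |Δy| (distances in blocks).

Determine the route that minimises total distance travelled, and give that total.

Minimum total distance: 60 blocks.

W→T→U→L→W: 2+24+26+8 = 60
W→T→L→U→W: 2+10+26+22 = 60
W→U→T→L→W: 22+24+10+8 = 64
The minimum is 60.
One optimal route: W → T → U → L → W (or its reverse).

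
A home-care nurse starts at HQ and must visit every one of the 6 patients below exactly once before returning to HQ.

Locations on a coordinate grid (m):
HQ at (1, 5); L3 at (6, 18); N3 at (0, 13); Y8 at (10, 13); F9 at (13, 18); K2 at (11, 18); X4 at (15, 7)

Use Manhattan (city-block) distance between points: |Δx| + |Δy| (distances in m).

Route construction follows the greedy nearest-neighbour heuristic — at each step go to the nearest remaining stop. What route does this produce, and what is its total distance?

70 m along HQ → N3 → Y8 → K2 → F9 → L3 → X4 → HQ.

HQ → [N3:9 / X4:16 / Y8:17 / L3:18 / K2:23 / F9:25] → N3 (9)
N3 → [Y8:10 / L3:11 / K2:16 / F9:18 / X4:21] → Y8 (10)
Y8 → [K2:6 / F9:8 / L3:9 / X4:11] → K2 (6)
K2 → [F9:2 / L3:5 / X4:15] → F9 (2)
F9 → [L3:7 / X4:13] → L3 (7)
L3 → [X4:20] → X4 (20)
Return X4→HQ: 16.
Total = 9 + 10 + 6 + 2 + 7 + 20 + 16 = 70.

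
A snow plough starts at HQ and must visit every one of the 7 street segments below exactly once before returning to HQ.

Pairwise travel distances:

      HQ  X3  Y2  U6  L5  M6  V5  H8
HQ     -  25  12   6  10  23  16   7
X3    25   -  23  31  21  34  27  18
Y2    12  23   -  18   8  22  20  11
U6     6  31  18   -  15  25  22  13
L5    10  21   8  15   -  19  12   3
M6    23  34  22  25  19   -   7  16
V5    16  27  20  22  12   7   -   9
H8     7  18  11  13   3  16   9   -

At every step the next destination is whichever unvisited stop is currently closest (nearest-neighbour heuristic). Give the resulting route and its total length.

Nearest-neighbour total = 116; route HQ → U6 → H8 → L5 → Y2 → V5 → M6 → X3 → HQ.

HQ → [U6:6 / H8:7 / L5:10 / Y2:12 / V5:16 / M6:23 / X3:25] → U6 (6)
U6 → [H8:13 / L5:15 / Y2:18 / V5:22 / M6:25 / X3:31] → H8 (13)
H8 → [L5:3 / V5:9 / Y2:11 / M6:16 / X3:18] → L5 (3)
L5 → [Y2:8 / V5:12 / M6:19 / X3:21] → Y2 (8)
Y2 → [V5:20 / M6:22 / X3:23] → V5 (20)
V5 → [M6:7 / X3:27] → M6 (7)
M6 → [X3:34] → X3 (34)
Return X3→HQ: 25.
Total = 6 + 13 + 3 + 8 + 20 + 7 + 34 + 25 = 116.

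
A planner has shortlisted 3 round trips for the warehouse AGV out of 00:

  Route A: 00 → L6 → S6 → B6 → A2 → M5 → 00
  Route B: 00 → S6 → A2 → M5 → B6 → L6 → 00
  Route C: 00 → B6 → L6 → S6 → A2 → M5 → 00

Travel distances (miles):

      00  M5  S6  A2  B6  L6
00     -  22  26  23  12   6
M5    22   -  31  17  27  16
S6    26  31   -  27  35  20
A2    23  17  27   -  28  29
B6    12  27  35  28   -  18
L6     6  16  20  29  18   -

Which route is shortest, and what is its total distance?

Shortest is Route C, total 116 miles.

Route A: 6 + 20 + 35 + 28 + 17 + 22 = 128
Route B: 26 + 27 + 17 + 27 + 18 + 6 = 121
Route C: 12 + 18 + 20 + 27 + 17 + 22 = 116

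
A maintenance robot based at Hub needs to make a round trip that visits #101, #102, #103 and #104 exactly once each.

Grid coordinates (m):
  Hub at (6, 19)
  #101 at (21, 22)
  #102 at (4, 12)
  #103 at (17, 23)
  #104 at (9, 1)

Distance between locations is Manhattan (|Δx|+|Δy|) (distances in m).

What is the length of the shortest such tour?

Minimum total distance: 78 m.

There are 12 distinct closed tours to check (reversals are equivalent).
Hub-#101-#102-#103-#104-Hub: 18+27+24+30+21 = 120
Hub-#101-#102-#104-#103-Hub: 18+27+16+30+15 = 106
Hub-#101-#103-#102-#104-Hub: 18+5+24+16+21 = 84
Hub-#101-#103-#104-#102-Hub: 18+5+30+16+9 = 78
Hub-#101-#104-#102-#103-Hub: 18+33+16+24+15 = 106
Hub-#101-#104-#103-#102-Hub: 18+33+30+24+9 = 114
Hub-#102-#101-#103-#104-Hub: 9+27+5+30+21 = 92
Hub-#102-#101-#104-#103-Hub: 9+27+33+30+15 = 114
Hub-#102-#103-#101-#104-Hub: 9+24+5+33+21 = 92
Hub-#102-#104-#101-#103-Hub: 9+16+33+5+15 = 78
Hub-#103-#101-#102-#104-Hub: 15+5+27+16+21 = 84
Hub-#103-#102-#101-#104-Hub: 15+24+27+33+21 = 120
The minimum is 78.
One optimal route: Hub → #101 → #103 → #104 → #102 → Hub (or its reverse).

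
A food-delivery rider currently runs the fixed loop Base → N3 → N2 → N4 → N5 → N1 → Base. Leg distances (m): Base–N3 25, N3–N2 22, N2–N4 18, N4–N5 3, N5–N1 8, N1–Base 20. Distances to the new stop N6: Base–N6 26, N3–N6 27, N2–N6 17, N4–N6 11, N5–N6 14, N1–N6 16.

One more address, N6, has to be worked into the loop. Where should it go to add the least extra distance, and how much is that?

Insertion cost between consecutive stops i–j is d(i,N6) + d(N6,j) − d(i,j):
  between Base and N3: 26 + 27 − 25 = 28
  between N3 and N2: 27 + 17 − 22 = 22
  between N2 and N4: 17 + 11 − 18 = 10
  between N4 and N5: 11 + 14 − 3 = 22
  between N5 and N1: 14 + 16 − 8 = 22
  between N1 and Base: 16 + 26 − 20 = 22
Cheapest insertion is between N2 and N4, adding 10.
New total = 96 + 10 = 106.

+10 m — insert N6 between N2 and N4.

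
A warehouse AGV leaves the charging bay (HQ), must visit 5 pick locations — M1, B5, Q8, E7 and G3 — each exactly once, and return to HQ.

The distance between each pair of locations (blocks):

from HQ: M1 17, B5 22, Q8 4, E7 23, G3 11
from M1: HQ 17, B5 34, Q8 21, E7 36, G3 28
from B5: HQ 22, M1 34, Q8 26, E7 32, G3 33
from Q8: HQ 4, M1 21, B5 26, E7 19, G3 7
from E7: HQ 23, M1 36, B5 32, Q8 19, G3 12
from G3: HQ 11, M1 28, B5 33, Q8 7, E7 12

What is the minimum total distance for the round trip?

With 5 stops there are 5!/2 = 60 distinct round trips (a route and its reverse cost the same).
HQ → M1 → B5 → Q8 → E7 → G3 → HQ: 17+34+26+19+12+11 = 119
HQ → M1 → B5 → Q8 → G3 → E7 → HQ: 17+34+26+7+12+23 = 119
HQ → M1 → B5 → E7 → Q8 → G3 → HQ: 17+34+32+19+7+11 = 120
HQ → M1 → B5 → E7 → G3 → Q8 → HQ: 17+34+32+12+7+4 = 106
HQ → M1 → B5 → G3 → Q8 → E7 → HQ: 17+34+33+7+19+23 = 133
HQ → M1 → B5 → G3 → E7 → Q8 → HQ: 17+34+33+12+19+4 = 119
HQ → M1 → Q8 → B5 → E7 → G3 → HQ: 17+21+26+32+12+11 = 119
HQ → M1 → Q8 → B5 → G3 → E7 → HQ: 17+21+26+33+12+23 = 132
HQ → M1 → Q8 → E7 → B5 → G3 → HQ: 17+21+19+32+33+11 = 133
HQ → M1 → Q8 → E7 → G3 → B5 → HQ: 17+21+19+12+33+22 = 124
HQ → M1 → Q8 → G3 → B5 → E7 → HQ: 17+21+7+33+32+23 = 133
HQ → M1 → Q8 → G3 → E7 → B5 → HQ: 17+21+7+12+32+22 = 111
HQ → M1 → E7 → B5 → Q8 → G3 → HQ: 17+36+32+26+7+11 = 129
HQ → M1 → E7 → B5 → G3 → Q8 → HQ: 17+36+32+33+7+4 = 129
… (46 more)
The minimum is 106.
One optimal route: HQ → M1 → B5 → E7 → G3 → Q8 → HQ (or its reverse).

106 blocks — the shortest possible round trip.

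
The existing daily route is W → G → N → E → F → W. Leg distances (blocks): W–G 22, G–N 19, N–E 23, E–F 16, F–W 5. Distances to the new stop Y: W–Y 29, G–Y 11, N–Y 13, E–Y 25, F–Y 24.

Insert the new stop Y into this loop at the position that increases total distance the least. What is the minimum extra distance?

Insertion cost between consecutive stops i–j is d(i,Y) + d(Y,j) − d(i,j):
  between W and G: 29 + 11 − 22 = 18
  between G and N: 11 + 13 − 19 = 5
  between N and E: 13 + 25 − 23 = 15
  between E and F: 25 + 24 − 16 = 33
  between F and W: 24 + 29 − 5 = 48
Cheapest insertion is between G and N, adding 5.
New total = 85 + 5 = 90.

Minimum extra distance: 5 blocks, inserting Y between G and N.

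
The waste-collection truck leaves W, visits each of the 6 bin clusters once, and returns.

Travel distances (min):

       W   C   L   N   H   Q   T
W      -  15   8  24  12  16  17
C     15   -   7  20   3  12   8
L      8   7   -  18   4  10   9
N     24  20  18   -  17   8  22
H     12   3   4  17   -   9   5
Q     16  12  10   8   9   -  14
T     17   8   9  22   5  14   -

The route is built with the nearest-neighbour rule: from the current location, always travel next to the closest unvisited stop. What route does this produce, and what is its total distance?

W → [L:8 / H:12 / C:15 / Q:16 / T:17 / N:24] → L (8)
L → [H:4 / C:7 / T:9 / Q:10 / N:18] → H (4)
H → [C:3 / T:5 / Q:9 / N:17] → C (3)
C → [T:8 / Q:12 / N:20] → T (8)
T → [Q:14 / N:22] → Q (14)
Q → [N:8] → N (8)
Return N→W: 24.
Total = 8 + 4 + 3 + 8 + 14 + 8 + 24 = 69.

69 min along W → L → H → C → T → Q → N → W.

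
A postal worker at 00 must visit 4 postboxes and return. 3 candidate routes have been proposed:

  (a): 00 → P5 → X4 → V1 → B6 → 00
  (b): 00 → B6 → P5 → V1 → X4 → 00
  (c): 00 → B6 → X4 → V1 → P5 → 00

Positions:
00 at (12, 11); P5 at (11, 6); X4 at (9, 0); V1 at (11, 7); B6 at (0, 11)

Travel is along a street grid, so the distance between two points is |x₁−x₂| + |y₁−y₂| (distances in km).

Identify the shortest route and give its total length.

48 km — (c) is the shortest.

(a): 6 + 8 + 9 + 15 + 12 = 50
(b): 12 + 16 + 1 + 9 + 14 = 52
(c): 12 + 20 + 9 + 1 + 6 = 48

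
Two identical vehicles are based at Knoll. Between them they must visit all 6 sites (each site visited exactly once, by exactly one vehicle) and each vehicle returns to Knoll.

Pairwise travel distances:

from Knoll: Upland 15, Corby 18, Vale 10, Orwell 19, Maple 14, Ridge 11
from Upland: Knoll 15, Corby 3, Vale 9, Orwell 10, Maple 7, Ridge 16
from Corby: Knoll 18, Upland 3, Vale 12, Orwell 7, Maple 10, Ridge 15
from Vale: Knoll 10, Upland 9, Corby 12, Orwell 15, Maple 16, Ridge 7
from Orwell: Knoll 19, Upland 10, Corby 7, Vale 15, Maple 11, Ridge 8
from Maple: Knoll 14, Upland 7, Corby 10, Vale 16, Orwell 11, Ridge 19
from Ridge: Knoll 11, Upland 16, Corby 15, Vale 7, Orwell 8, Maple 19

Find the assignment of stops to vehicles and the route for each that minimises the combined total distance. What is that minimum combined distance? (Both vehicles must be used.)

Try each way of splitting the stops between the two vehicles (each non-empty) and, for each split, find the best tour for each vehicle:
  {Upland} + {Corby, Vale, Orwell, Maple, Ridge}: 30 + 56 = 86
  {Corby} + {Upland, Vale, Orwell, Maple, Ridge}: 36 + 56 = 92
  {Upland, Corby} + {Vale, Orwell, Maple, Ridge}: 36 + 50 = 86
  {Vale} + {Upland, Corby, Orwell, Maple, Ridge}: 20 + 50 = 70
  {Upland, Vale} + {Corby, Orwell, Maple, Ridge}: 34 + 50 = 84
  {Corby, Vale} + {Upland, Orwell, Maple, Ridge}: 40 + 50 = 90
  … (31 splits in total)
Best: vehicle 1 Knoll → Vale → Knoll = 20; vehicle 2 Knoll → Maple → Upland → Corby → Orwell → Ridge → Knoll = 50; combined 70.

70 — the smallest possible combined total.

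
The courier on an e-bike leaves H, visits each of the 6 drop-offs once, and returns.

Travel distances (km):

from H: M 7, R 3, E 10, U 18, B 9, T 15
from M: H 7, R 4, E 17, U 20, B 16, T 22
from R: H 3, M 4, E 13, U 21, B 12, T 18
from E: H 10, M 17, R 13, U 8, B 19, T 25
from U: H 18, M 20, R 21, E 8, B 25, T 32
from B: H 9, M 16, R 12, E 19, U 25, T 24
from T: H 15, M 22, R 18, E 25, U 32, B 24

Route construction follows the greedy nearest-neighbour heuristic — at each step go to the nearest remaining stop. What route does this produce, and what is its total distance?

At H the remaining stops are R 3, M 7, B 9, E 10, T 15, U 18; go to R.
At R the remaining stops are M 4, B 12, E 13, T 18, U 21; go to M.
At M the remaining stops are B 16, E 17, U 20, T 22; go to B.
At B the remaining stops are E 19, T 24, U 25; go to E.
At E the remaining stops are U 8, T 25; go to U.
At U the remaining stops are T 32; go to T.
Return T→H: 15.
Total = 3 + 4 + 16 + 19 + 8 + 32 + 15 = 97.

Nearest-neighbour total = 97 km; route H → R → M → B → E → U → T → H.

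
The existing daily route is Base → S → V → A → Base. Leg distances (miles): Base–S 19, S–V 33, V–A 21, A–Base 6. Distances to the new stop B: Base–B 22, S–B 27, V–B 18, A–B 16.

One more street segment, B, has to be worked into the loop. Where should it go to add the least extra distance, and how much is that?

+12 miles — insert B between S and V.

Insertion cost between consecutive stops i–j is d(i,B) + d(B,j) − d(i,j):
  between Base and S: 22 + 27 − 19 = 30
  between S and V: 27 + 18 − 33 = 12
  between V and A: 18 + 16 − 21 = 13
  between A and Base: 16 + 22 − 6 = 32
Cheapest insertion is between S and V, adding 12.
New total = 79 + 12 = 91.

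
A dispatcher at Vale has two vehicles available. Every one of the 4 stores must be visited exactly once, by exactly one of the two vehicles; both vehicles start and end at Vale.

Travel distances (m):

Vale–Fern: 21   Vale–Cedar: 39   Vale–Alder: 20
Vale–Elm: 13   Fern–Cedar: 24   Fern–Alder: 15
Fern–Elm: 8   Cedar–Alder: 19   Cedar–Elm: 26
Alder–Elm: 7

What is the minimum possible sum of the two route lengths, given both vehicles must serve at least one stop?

There are 2^3 − 1 = 7 ways to divide the 4 stops into two non-empty groups. For each, the best each vehicle can do is its own shortest tour through its group:
  {Fern} + {Cedar, Alder, Elm}: 42 + 78 = 120
  {Cedar} + {Fern, Alder, Elm}: 78 + 56 = 134
  {Fern, Cedar} + {Alder, Elm}: 84 + 40 = 124
  {Alder} + {Fern, Cedar, Elm}: 40 + 84 = 124
  {Fern, Alder} + {Cedar, Elm}: 56 + 78 = 134
  {Cedar, Alder} + {Fern, Elm}: 78 + 42 = 120
  … (7 splits in total)
  {Fern, Cedar, Alder} + {Elm}: 84 + 26 = 110  ← best
Best: vehicle 1 Vale → Fern → Cedar → Alder → Vale = 84; vehicle 2 Vale → Elm → Vale = 26; combined 110.

110 m — the smallest possible combined total.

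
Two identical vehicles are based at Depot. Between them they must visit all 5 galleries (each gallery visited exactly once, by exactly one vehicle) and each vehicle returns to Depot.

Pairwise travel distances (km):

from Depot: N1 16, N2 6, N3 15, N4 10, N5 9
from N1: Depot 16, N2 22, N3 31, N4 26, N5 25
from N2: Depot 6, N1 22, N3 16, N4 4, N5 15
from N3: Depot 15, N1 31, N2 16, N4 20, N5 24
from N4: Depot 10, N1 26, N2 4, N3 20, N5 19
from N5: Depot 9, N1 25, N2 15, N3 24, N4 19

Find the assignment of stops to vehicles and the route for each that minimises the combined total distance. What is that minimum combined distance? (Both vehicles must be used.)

There are 2^4 − 1 = 15 ways to divide the 5 stops into two non-empty groups. For each, the best each vehicle can do is its own shortest tour through its group:
  {N1} + {N2, N3, N4, N5}: 32 + 63 = 95
  {N2} + {N1, N3, N4, N5}: 12 + 95 = 107
  {N1, N2} + {N3, N4, N5}: 44 + 63 = 107
  {N3} + {N1, N2, N4, N5}: 30 + 70 = 100
  {N1, N3} + {N2, N4, N5}: 62 + 38 = 100
  {N2, N3} + {N1, N4, N5}: 37 + 70 = 107
  … (15 splits in total)
Best: vehicle 1 Depot → N1 → Depot = 32; vehicle 2 Depot → N2 → N4 → N3 → N5 → Depot = 63; combined 95.

Minimum combined distance: 95 km.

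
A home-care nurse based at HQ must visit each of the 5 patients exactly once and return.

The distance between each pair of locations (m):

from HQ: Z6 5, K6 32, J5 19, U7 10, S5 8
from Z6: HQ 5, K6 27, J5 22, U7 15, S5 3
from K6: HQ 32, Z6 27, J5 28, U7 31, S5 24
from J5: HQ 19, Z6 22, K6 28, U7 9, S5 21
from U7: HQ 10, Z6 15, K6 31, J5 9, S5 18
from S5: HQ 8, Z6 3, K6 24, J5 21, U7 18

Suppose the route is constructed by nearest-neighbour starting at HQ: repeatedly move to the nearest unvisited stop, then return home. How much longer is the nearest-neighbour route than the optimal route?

16 m longer than the optimal tour.

HQ: Z6=5, S5=8, U7=10, J5=19, K6=32 ⇒ Z6
Z6: S5=3, U7=15, J5=22, K6=27 ⇒ S5
S5: U7=18, J5=21, K6=24 ⇒ U7
U7: J5=9, K6=31 ⇒ J5
J5: K6=28 ⇒ K6
NN route HQ → Z6 → S5 → U7 → J5 → K6 → HQ costs 95.
Optimal: HQ → Z6 → S5 → K6 → J5 → U7 → HQ costs 79 (by enumerating all 60 distinct tours).
Excess = 95 − 79 = 16.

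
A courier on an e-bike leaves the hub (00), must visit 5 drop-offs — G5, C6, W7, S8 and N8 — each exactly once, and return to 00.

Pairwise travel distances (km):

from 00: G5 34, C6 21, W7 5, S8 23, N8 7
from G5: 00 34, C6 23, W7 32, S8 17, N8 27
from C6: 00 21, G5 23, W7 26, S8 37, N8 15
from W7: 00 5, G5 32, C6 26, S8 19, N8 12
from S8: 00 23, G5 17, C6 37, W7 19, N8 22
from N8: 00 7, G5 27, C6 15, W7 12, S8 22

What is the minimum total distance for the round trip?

Shortest round trip = 86 km.

There are 60 distinct closed tours to check (reversals are equivalent).
00 → G5 → C6 → W7 → S8 → N8 → 00: 34+23+26+19+22+7 = 131
00 → G5 → C6 → W7 → N8 → S8 → 00: 34+23+26+12+22+23 = 140
00 → G5 → C6 → S8 → W7 → N8 → 00: 34+23+37+19+12+7 = 132
00 → G5 → C6 → S8 → N8 → W7 → 00: 34+23+37+22+12+5 = 133
00 → G5 → C6 → N8 → W7 → S8 → 00: 34+23+15+12+19+23 = 126
00 → G5 → C6 → N8 → S8 → W7 → 00: 34+23+15+22+19+5 = 118
00 → G5 → W7 → C6 → S8 → N8 → 00: 34+32+26+37+22+7 = 158
00 → G5 → W7 → C6 → N8 → S8 → 00: 34+32+26+15+22+23 = 152
00 → G5 → W7 → S8 → C6 → N8 → 00: 34+32+19+37+15+7 = 144
00 → G5 → W7 → S8 → N8 → C6 → 00: 34+32+19+22+15+21 = 143
00 → G5 → W7 → N8 → C6 → S8 → 00: 34+32+12+15+37+23 = 153
00 → G5 → W7 → N8 → S8 → C6 → 00: 34+32+12+22+37+21 = 158
00 → G5 → S8 → C6 → W7 → N8 → 00: 34+17+37+26+12+7 = 133
00 → G5 → S8 → C6 → N8 → W7 → 00: 34+17+37+15+12+5 = 120
… (46 more)
00 → W7 → S8 → G5 → C6 → N8 → 00: 5+19+17+23+15+7 = 86  ← best
The minimum is 86.
One optimal route: 00 → W7 → S8 → G5 → C6 → N8 → 00 (or its reverse).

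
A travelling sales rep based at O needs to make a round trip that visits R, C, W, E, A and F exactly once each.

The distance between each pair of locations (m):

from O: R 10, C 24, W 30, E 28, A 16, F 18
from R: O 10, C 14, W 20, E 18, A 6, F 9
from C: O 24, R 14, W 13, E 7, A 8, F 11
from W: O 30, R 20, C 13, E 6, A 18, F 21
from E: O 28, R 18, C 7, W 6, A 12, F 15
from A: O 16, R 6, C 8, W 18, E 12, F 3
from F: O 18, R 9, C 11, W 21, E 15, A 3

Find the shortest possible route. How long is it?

Minimum total distance: 72 m.

There are 360 distinct closed tours to check (reversals are equivalent).
O - R - C - W - E - A - F - O: 10+14+13+6+12+3+18 = 76
O - R - C - W - E - F - A - O: 10+14+13+6+15+3+16 = 77
O - R - C - W - A - E - F - O: 10+14+13+18+12+15+18 = 100
O - R - C - W - A - F - E - O: 10+14+13+18+3+15+28 = 101
O - R - C - W - F - E - A - O: 10+14+13+21+15+12+16 = 101
O - R - C - W - F - A - E - O: 10+14+13+21+3+12+28 = 101
O - R - C - E - W - A - F - O: 10+14+7+6+18+3+18 = 76
O - R - C - E - W - F - A - O: 10+14+7+6+21+3+16 = 77
… (352 more)
O - R - W - E - C - A - F - O: 10+20+6+7+8+3+18 = 72  ← best
The minimum is 72.
One optimal route: O → R → W → E → C → A → F → O (or its reverse).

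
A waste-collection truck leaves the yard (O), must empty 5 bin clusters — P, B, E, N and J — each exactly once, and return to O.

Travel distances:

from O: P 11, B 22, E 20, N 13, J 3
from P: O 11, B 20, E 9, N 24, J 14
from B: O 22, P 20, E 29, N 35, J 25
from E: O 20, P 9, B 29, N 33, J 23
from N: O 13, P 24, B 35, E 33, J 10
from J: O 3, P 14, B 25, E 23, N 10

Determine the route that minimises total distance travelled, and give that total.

Shortest round trip = 97.

With 5 stops there are 5!/2 = 60 distinct round trips (a route and its reverse cost the same).
O→P→B→E→N→J→O: 11+20+29+33+10+3 = 106
O→P→B→E→J→N→O: 11+20+29+23+10+13 = 106
O→P→B→N→E→J→O: 11+20+35+33+23+3 = 125
O→P→B→N→J→E→O: 11+20+35+10+23+20 = 119
O→P→B→J→E→N→O: 11+20+25+23+33+13 = 125
O→P→B→J→N→E→O: 11+20+25+10+33+20 = 119
O→P→E→B→N→J→O: 11+9+29+35+10+3 = 97
O→P→E→B→J→N→O: 11+9+29+25+10+13 = 97
O→P→E→N→B→J→O: 11+9+33+35+25+3 = 116
O→P→E→N→J→B→O: 11+9+33+10+25+22 = 110
O→P→E→J→B→N→O: 11+9+23+25+35+13 = 116
O→P→E→J→N→B→O: 11+9+23+10+35+22 = 110
O→P→N→B→E→J→O: 11+24+35+29+23+3 = 125
O→P→N→B→J→E→O: 11+24+35+25+23+20 = 138
… (46 more)
The minimum is 97.
One optimal route: O → P → E → B → N → J → O (or its reverse).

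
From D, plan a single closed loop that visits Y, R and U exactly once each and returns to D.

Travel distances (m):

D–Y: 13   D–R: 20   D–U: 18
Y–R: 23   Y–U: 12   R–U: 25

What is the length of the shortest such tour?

There are 3 distinct closed tours to check (reversals are equivalent).
D - Y - R - U - D: 13+23+25+18 = 79
D - Y - U - R - D: 13+12+25+20 = 70
D - R - Y - U - D: 20+23+12+18 = 73
The minimum is 70.
One optimal route: D → Y → U → R → D (or its reverse).

Minimum total distance: 70 m.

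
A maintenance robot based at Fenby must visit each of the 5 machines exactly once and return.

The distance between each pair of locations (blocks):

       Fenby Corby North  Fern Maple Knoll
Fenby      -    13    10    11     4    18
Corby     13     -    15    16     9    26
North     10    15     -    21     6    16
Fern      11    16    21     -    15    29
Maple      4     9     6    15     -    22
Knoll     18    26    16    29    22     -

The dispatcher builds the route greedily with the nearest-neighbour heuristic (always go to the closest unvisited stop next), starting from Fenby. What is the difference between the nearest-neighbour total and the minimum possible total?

12 blocks longer than the optimal tour.

Fenby: Maple=4, North=10, Fern=11, Corby=13, Knoll=18 ⇒ Maple
Maple: North=6, Corby=9, Fern=15, Knoll=22 ⇒ North
North: Corby=15, Knoll=16, Fern=21 ⇒ Corby
Corby: Fern=16, Knoll=26 ⇒ Fern
Fern: Knoll=29 ⇒ Knoll
NN route Fenby → Maple → North → Corby → Fern → Knoll → Fenby costs 88.
Optimal: Fenby → Fern → Corby → Maple → North → Knoll → Fenby costs 76 (by enumerating all 60 distinct tours).
Excess = 88 − 76 = 12.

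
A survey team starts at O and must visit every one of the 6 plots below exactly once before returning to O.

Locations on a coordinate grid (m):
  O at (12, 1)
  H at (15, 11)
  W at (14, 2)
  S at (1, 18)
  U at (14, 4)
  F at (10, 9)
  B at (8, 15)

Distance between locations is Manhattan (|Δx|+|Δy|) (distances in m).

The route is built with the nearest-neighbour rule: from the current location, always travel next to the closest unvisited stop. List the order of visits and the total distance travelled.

From O: distances to unvisited — W=3, U=5, F=10, H=13, B=18, S=28. Nearest is W (3).
From W: distances to unvisited — U=2, H=10, F=11, B=19, S=29. Nearest is U (2).
From U: distances to unvisited — H=8, F=9, B=17, S=27. Nearest is H (8).
From H: distances to unvisited — F=7, B=11, S=21. Nearest is F (7).
From F: distances to unvisited — B=8, S=18. Nearest is B (8).
From B: distances to unvisited — S=10. Nearest is S (10).
Return S→O: 28.
Total = 3 + 2 + 8 + 7 + 8 + 10 + 28 = 66.

66 m along O → W → U → H → F → B → S → O.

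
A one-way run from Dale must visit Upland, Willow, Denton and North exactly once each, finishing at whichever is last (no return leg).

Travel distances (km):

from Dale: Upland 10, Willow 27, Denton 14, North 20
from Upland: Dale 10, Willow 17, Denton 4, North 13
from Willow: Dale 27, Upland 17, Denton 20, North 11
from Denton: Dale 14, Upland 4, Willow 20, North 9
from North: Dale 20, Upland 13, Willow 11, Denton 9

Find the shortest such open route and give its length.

Minimum one-way distance = 34 km.

There are 4! = 24 possible orderings.
Dale→Upland→Willow→Denton→North: 10+17+20+9 = 56
Dale→Upland→Willow→North→Denton: 10+17+11+9 = 47
Dale→Upland→Denton→Willow→North: 10+4+20+11 = 45
Dale→Upland→Denton→North→Willow: 10+4+9+11 = 34
Dale→Upland→North→Willow→Denton: 10+13+11+20 = 54
Dale→Upland→North→Denton→Willow: 10+13+9+20 = 52
Dale→Willow→Upland→Denton→North: 27+17+4+9 = 57
Dale→Willow→Upland→North→Denton: 27+17+13+9 = 66
Dale→Willow→Denton→Upland→North: 27+20+4+13 = 64
Dale→Willow→Denton→North→Upland: 27+20+9+13 = 69
Dale→Willow→North→Upland→Denton: 27+11+13+4 = 55
Dale→Willow→North→Denton→Upland: 27+11+9+4 = 51
Dale→Denton→Upland→Willow→North: 14+4+17+11 = 46
Dale→Denton→Upland→North→Willow: 14+4+13+11 = 42
… (10 more)
The minimum is 34.
One shortest path: Dale → Upland → Denton → North → Willow.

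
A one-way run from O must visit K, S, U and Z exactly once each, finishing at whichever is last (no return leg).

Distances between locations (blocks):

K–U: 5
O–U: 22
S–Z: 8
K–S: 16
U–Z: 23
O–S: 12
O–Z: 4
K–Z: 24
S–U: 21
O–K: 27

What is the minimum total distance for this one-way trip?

There are 4! = 24 possible orderings.
O→K→S→U→Z: 27+16+21+23 = 87
O→K→S→Z→U: 27+16+8+23 = 74
O→K→U→S→Z: 27+5+21+8 = 61
O→K→U→Z→S: 27+5+23+8 = 63
O→K→Z→S→U: 27+24+8+21 = 80
O→K→Z→U→S: 27+24+23+21 = 95
O→S→K→U→Z: 12+16+5+23 = 56
O→S→K→Z→U: 12+16+24+23 = 75
O→S→U→K→Z: 12+21+5+24 = 62
O→S→U→Z→K: 12+21+23+24 = 80
O→S→Z→K→U: 12+8+24+5 = 49
O→S→Z→U→K: 12+8+23+5 = 48
O→U→K→S→Z: 22+5+16+8 = 51
O→U→K→Z→S: 22+5+24+8 = 59
… (10 more)
O→Z→S→K→U: 4+8+16+5 = 33  ← best
The minimum is 33.
One shortest path: O → Z → S → K → U.

Shortest open route: 33 blocks.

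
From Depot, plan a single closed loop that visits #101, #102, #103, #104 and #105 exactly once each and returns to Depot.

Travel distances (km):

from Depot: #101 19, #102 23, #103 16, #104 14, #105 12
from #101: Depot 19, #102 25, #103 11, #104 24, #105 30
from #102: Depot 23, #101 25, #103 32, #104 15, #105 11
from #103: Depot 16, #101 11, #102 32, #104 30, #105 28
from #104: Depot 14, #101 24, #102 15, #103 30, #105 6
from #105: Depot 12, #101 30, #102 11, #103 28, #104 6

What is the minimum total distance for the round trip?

With 5 stops there are 5!/2 = 60 distinct round trips (a route and its reverse cost the same).
Depot - #101 - #102 - #103 - #104 - #105 - Depot: 19+25+32+30+6+12 = 124
Depot - #101 - #102 - #103 - #105 - #104 - Depot: 19+25+32+28+6+14 = 124
Depot - #101 - #102 - #104 - #103 - #105 - Depot: 19+25+15+30+28+12 = 129
Depot - #101 - #102 - #104 - #105 - #103 - Depot: 19+25+15+6+28+16 = 109
Depot - #101 - #102 - #105 - #103 - #104 - Depot: 19+25+11+28+30+14 = 127
Depot - #101 - #102 - #105 - #104 - #103 - Depot: 19+25+11+6+30+16 = 107
Depot - #101 - #103 - #102 - #104 - #105 - Depot: 19+11+32+15+6+12 = 95
Depot - #101 - #103 - #102 - #105 - #104 - Depot: 19+11+32+11+6+14 = 93
Depot - #101 - #103 - #104 - #102 - #105 - Depot: 19+11+30+15+11+12 = 98
Depot - #101 - #103 - #104 - #105 - #102 - Depot: 19+11+30+6+11+23 = 100
Depot - #101 - #103 - #105 - #102 - #104 - Depot: 19+11+28+11+15+14 = 98
Depot - #101 - #103 - #105 - #104 - #102 - Depot: 19+11+28+6+15+23 = 102
Depot - #101 - #104 - #102 - #103 - #105 - Depot: 19+24+15+32+28+12 = 130
Depot - #101 - #104 - #102 - #105 - #103 - Depot: 19+24+15+11+28+16 = 113
… (46 more)
Depot - #103 - #101 - #102 - #105 - #104 - Depot: 16+11+25+11+6+14 = 83  ← best
The minimum is 83.
One optimal route: Depot → #103 → #101 → #102 → #105 → #104 → Depot (or its reverse).

Minimum total distance: 83 km.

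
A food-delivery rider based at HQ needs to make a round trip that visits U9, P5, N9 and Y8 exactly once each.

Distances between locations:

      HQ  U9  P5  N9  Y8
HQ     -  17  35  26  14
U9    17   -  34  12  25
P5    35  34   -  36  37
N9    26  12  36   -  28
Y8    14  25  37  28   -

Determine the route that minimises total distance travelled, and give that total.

There are 12 distinct closed tours to check (reversals are equivalent).
HQ - U9 - P5 - N9 - Y8 - HQ: 17+34+36+28+14 = 129
HQ - U9 - P5 - Y8 - N9 - HQ: 17+34+37+28+26 = 142
HQ - U9 - N9 - P5 - Y8 - HQ: 17+12+36+37+14 = 116
HQ - U9 - N9 - Y8 - P5 - HQ: 17+12+28+37+35 = 129
HQ - U9 - Y8 - P5 - N9 - HQ: 17+25+37+36+26 = 141
HQ - U9 - Y8 - N9 - P5 - HQ: 17+25+28+36+35 = 141
HQ - P5 - U9 - N9 - Y8 - HQ: 35+34+12+28+14 = 123
HQ - P5 - U9 - Y8 - N9 - HQ: 35+34+25+28+26 = 148
HQ - P5 - N9 - U9 - Y8 - HQ: 35+36+12+25+14 = 122
HQ - P5 - Y8 - U9 - N9 - HQ: 35+37+25+12+26 = 135
HQ - N9 - U9 - P5 - Y8 - HQ: 26+12+34+37+14 = 123
HQ - N9 - P5 - U9 - Y8 - HQ: 26+36+34+25+14 = 135
The minimum is 116.
One optimal route: HQ → U9 → N9 → P5 → Y8 → HQ (or its reverse).

Minimum total distance: 116.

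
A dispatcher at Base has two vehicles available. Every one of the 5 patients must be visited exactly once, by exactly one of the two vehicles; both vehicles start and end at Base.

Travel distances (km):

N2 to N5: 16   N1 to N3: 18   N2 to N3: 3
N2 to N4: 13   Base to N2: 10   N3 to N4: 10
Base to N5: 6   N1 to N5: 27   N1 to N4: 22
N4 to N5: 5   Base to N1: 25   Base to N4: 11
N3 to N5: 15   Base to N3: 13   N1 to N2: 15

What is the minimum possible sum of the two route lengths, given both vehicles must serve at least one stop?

Check every non-empty split of the stops between the two vehicles; for each half take its own optimal tour:
  {N1} + {N2, N3, N4, N5}: 50 + 34 = 84
  {N2} + {N1, N3, N4, N5}: 20 + 64 = 84
  {N1, N2} + {N3, N4, N5}: 50 + 34 = 84
  {N3} + {N1, N2, N4, N5}: 26 + 58 = 84
  {N1, N3} + {N2, N4, N5}: 56 + 34 = 90
  {N2, N3} + {N1, N4, N5}: 26 + 58 = 84
  … (15 splits in total)
  {N1, N2, N3, N4} + {N5}: 64 + 12 = 76  ← best
Best: vehicle 1 Base → N1 → N2 → N3 → N4 → Base = 64; vehicle 2 Base → N5 → Base = 12; combined 76.

Minimum combined distance: 76 km.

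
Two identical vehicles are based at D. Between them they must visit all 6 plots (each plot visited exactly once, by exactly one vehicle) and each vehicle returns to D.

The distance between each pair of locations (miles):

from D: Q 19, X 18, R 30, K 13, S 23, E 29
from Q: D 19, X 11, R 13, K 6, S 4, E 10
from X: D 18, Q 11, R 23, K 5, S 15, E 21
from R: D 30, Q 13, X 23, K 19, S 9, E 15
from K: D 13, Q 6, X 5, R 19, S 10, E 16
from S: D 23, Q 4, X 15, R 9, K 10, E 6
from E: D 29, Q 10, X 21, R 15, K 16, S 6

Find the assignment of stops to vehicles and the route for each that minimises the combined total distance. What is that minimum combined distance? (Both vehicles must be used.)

There are 2^5 − 1 = 31 ways to divide the 6 stops into two non-empty groups. For each, the best each vehicle can do is its own shortest tour through its group:
  {Q} + {X, R, K, S, E}: 38 + 84 = 122
  {X} + {Q, R, K, S, E}: 36 + 74 = 110
  {Q, X} + {R, K, S, E}: 48 + 74 = 122
  {R} + {Q, X, K, S, E}: 60 + 68 = 128
  {Q, R} + {X, K, S, E}: 62 + 68 = 130
  {X, R} + {Q, K, S, E}: 71 + 58 = 129
  … (31 splits in total)
Best: vehicle 1 D → X → D = 36; vehicle 2 D → R → S → E → Q → K → D = 74; combined 110.

Minimum combined distance: 110 miles.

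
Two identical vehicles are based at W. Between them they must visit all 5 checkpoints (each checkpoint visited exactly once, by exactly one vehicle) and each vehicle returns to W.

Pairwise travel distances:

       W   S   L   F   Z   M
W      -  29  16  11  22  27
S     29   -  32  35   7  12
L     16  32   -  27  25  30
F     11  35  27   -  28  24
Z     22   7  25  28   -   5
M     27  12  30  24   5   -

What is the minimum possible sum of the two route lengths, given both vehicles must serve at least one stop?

There are 2^4 − 1 = 15 ways to divide the 5 stops into two non-empty groups. For each, the best each vehicle can do is its own shortest tour through its group:
  {S} + {L, F, Z, M}: 58 + 81 = 139
  {L} + {S, F, Z, M}: 32 + 76 = 108
  {S, L} + {F, Z, M}: 77 + 62 = 139
  {F} + {S, L, Z, M}: 22 + 87 = 109
  {S, F} + {L, Z, M}: 75 + 73 = 148
  {L, F} + {S, Z, M}: 54 + 68 = 122
  … (15 splits in total)
Best: vehicle 1 W → L → W = 32; vehicle 2 W → S → Z → M → F → W = 76; combined 108.

108 — the smallest possible combined total.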